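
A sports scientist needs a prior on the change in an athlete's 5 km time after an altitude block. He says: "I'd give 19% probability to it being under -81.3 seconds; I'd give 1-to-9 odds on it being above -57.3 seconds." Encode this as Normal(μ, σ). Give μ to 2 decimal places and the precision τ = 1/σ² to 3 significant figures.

For Normal(μ,σ), the p-quantile is μ + z_p·σ. Here z_{0.19} = -0.8779, z_{0.9} = 1.282.
So -81.3 = μ − 0.8779σ and -57.3 = μ + 1.282σ.
Subtracting: σ = (-57.3 − -81.3)/(1.282 − (-0.8779)) = 11.11.
Then μ = -81.3 − (-0.8779)·11.11 = -71.54.
Precision τ = 1/σ² = 1/11.11² = 0.0081.

μ = -71.54, τ = 0.0081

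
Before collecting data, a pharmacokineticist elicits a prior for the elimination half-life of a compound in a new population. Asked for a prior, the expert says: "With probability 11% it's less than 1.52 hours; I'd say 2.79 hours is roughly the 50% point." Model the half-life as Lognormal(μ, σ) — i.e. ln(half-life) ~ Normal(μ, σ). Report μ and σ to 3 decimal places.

μ ≈ 1.026, σ ≈ 0.495

If T ~ Lognormal(μ,σ) then ln T ~ Normal(μ,σ), so the p-quantile of ln T is μ + z_p·σ.
ln(1.52) = 0.4187 and ln(2.79) = 1.026; z_{0.11} = -1.227, z_{0.5} = 0.
σ = (1.026 − 0.4187)/(0 − (-1.227)) = 0.495.
μ = 0.4187 − (-1.227)·0.495 = 1.026.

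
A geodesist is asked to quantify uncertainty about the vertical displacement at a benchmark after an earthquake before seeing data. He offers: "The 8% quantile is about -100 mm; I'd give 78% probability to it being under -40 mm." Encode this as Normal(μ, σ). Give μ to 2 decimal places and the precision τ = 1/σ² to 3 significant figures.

For Normal(μ,σ), the p-quantile is μ + z_p·σ. Here z_{0.08} = -1.405, z_{0.78} = 0.7722.
So -100 = μ − 1.405σ and -40 = μ + 0.7722σ.
Subtracting: σ = (-40 − -100)/(0.7722 − (-1.405)) = 27.56.
Then μ = -100 − (-1.405)·27.56 = -61.28.
Precision τ = 1/σ² = 1/27.56² = 0.00132.

μ = -61.28, τ = 0.00132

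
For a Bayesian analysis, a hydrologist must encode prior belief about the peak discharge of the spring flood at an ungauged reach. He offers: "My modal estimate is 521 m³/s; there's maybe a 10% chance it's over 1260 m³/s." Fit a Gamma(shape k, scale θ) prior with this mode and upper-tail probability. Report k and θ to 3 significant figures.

k ≈ 3.46, θ ≈ 211

Gamma(k,θ) with k>1 has mode (k−1)θ, so θ = 521/(k−1).
Need P(X < 1260) = 0.9 with θ tied to k this way. Start at k = 2, θ = 521: P(X<1260) ≈ 0.696.
Too low — raise k to concentrate. Iterating converges to k ≈ 3.46.
Then θ = 521/(3.46−1) ≈ 211.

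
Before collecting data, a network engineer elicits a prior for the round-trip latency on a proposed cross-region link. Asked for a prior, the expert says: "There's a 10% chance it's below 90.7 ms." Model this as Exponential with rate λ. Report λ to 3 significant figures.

λ ≈ 0.00116

P(T < 90.7) = 1 − e^(−λ·90.7) = 0.1, so λ = −ln(1−0.1)/90.7 = −ln(0.9)/90.7 = 0.00116.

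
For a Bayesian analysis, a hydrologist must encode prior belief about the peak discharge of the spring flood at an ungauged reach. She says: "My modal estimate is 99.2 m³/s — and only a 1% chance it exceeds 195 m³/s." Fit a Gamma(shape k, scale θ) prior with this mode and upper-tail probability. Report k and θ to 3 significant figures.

Gamma(k,θ) with k>1 has mode (k−1)θ, so θ = 99.2/(k−1).
Need P(X < 195) = 0.99 with θ tied to k this way. Start at k = 2, θ = 99.2: P(X<195) ≈ 0.585.
Too low — raise k to concentrate. Iterating converges to k ≈ 11.8.
Then θ = 99.2/(11.8−1) ≈ 9.2.

k ≈ 11.8, θ ≈ 9.2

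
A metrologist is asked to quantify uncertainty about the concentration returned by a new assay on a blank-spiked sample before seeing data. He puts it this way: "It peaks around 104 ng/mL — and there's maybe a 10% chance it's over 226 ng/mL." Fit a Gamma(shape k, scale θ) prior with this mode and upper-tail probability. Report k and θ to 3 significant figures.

Gamma(k,θ) with k>1 has mode (k−1)θ, so θ = 104/(k−1).
Need P(X < 226) = 0.9 with θ tied to k this way. Start at k = 2, θ = 104: P(X<226) ≈ 0.639.
Too low — raise k to concentrate. Iterating converges to k ≈ 4.19.
Then θ = 104/(4.19−1) ≈ 32.6.

k ≈ 4.19, θ ≈ 32.6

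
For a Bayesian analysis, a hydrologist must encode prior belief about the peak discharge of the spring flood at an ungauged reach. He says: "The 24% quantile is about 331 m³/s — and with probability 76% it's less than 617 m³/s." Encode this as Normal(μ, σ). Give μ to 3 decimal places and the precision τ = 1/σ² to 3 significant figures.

μ = 474.000, τ = 2.44e-05

The p-quantile of Normal(μ,σ) is μ + z_p·σ, with z_{0.24} = -0.7063 and z_{0.76} = 0.7063.
Eliminate σ: μ = (z₂·x₁ − z₁·x₂)/(z₂ − z₁) = (0.7063·331 − (-0.7063)·617)/1.413 = 474.000.
Then σ = (x₂ − x₁)/(z₂ − z₁) = (617 − 331)/1.413 = 202.463.
Precision τ = 1/σ² = 1/202.5² = 2.44e-05.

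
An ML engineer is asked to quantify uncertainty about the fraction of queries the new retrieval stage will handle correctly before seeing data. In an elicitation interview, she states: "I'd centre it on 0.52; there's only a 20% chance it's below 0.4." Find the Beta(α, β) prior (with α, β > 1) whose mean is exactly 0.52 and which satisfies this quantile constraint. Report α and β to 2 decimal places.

α ≈ 6.42, β ≈ 5.93

With mean 0.52 fixed, write α = 0.52s, β = 0.48s where s = α+β.
Need P(θ < 0.4) = 0.2 under Beta(0.52s, 0.48s). Normal approximation: (q−m)/√(m(1−m)/s) ≈ z_{0.2} = -0.842, so s ≈ 0.52·0.48·(-0.842)²/(0.4−0.52)² = 12.3.
At s = 12.3: P(θ<0.4) ≈ 0.201. Adjusting to match 0.2 gives s ≈ 12.35.
So α = 0.52·12.35 ≈ 6.42, β = 0.48·12.35 ≈ 5.93.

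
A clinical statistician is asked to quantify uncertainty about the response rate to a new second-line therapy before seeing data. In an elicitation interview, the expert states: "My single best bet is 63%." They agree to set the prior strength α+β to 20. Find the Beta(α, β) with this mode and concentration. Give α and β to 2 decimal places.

α = 12.34, β = 7.66

For α,β > 1 the Beta mode is (α−1)/(α+β−2). With α+β = 20, the mode is (α−1)/18.
Set (α−1)/18 = 0.63 → α = 1 + 0.63·18 = 12.34.
β = 20 − α = 7.66.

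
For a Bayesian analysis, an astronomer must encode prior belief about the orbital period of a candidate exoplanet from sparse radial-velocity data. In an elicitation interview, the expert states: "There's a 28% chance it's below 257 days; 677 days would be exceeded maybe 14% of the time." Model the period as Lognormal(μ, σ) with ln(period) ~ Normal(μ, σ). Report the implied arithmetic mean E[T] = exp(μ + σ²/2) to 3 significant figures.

E[T] ≈ 428 days

If T ~ Lognormal(μ,σ) then ln T ~ Normal(μ,σ), so the p-quantile of ln T is μ + z_p·σ.
ln(257) = 5.549 and ln(677) = 6.518; z_{0.28} = -0.5828, z_{0.86} = 1.08.
σ = (6.518 − 5.549)/(1.08 − (-0.5828)) = 0.582.
μ = 5.549 − (-0.5828)·0.582 = 5.889.
E[T] = exp(μ + σ²/2) = exp(5.889 + 0.1696) = 428 days.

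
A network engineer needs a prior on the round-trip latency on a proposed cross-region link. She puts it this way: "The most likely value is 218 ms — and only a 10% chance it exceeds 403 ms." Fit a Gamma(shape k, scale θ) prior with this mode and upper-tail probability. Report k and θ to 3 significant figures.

Gamma(k,θ) with k>1 has mode (k−1)θ, so θ = 218/(k−1).
Need P(X < 403) = 0.9 with θ tied to k this way. Start at k = 2, θ = 218: P(X<403) ≈ 0.551.
Too low — raise k to concentrate. Iterating converges to k ≈ 6.05.
Then θ = 218/(6.05−1) ≈ 43.1.

k ≈ 6.05, θ ≈ 43.1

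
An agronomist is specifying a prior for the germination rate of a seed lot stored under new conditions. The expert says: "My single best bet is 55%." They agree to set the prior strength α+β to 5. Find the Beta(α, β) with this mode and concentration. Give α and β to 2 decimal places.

For α,β > 1 the Beta mode is (α−1)/(α+β−2). With α+β = 5, the mode is (α−1)/3.
Set (α−1)/3 = 0.55 → α = 1 + 0.55·3 = 2.65.
β = 5 − α = 2.35.

α = 2.65, β = 2.35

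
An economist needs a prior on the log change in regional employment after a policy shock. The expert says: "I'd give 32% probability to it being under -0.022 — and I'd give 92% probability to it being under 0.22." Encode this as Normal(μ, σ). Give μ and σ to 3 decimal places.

μ = 0.038, σ = 0.129

The p-quantile of Normal(μ,σ) is μ + z_p·σ, with z_{0.32} = -0.4677 and z_{0.92} = 1.405.
Eliminate σ: μ = (z₂·x₁ − z₁·x₂)/(z₂ − z₁) = (1.405·-0.022 − (-0.4677)·0.22)/1.873 = 0.038.
Then σ = (x₂ − x₁)/(z₂ − z₁) = (0.22 − -0.022)/1.873 = 0.129.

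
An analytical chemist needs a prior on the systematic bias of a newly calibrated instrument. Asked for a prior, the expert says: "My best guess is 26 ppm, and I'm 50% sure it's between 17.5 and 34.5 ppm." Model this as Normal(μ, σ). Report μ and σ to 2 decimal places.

A symmetric 50% interval runs μ ± z·σ with z = 0.6745.
Half-width = 8.5, so σ = 8.5/0.6745 = 12.60.
μ is the stated best guess, 26.00.

μ = 26.00, σ = 12.60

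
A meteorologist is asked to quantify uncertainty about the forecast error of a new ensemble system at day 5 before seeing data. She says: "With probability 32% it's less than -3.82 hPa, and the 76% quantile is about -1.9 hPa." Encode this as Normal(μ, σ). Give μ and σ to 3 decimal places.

For Normal(μ,σ), the p-quantile is μ + z_p·σ. Here z_{0.32} = -0.4677, z_{0.76} = 0.7063.
So -3.82 = μ − 0.4677σ and -1.9 = μ + 0.7063σ.
Subtracting: σ = (-1.9 − -3.82)/(0.7063 − (-0.4677)) = 1.635.
Then μ = -3.82 − (-0.4677)·1.635 = -3.055.

μ = -3.055, σ = 1.635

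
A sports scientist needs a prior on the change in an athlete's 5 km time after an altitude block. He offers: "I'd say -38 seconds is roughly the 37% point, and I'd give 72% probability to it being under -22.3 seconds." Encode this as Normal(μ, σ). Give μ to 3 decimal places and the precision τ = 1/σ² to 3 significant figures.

For Normal(μ,σ), the p-quantile is μ + z_p·σ. Here z_{0.37} = -0.3319, z_{0.72} = 0.5828.
So -38 = μ − 0.3319σ and -22.3 = μ + 0.5828σ.
Subtracting: σ = (-22.3 − -38)/(0.5828 − (-0.3319)) = 17.164.
Then μ = -38 − (-0.3319)·17.164 = -32.304.
Precision τ = 1/σ² = 1/17.16² = 0.00339.

μ = -32.304, τ = 0.00339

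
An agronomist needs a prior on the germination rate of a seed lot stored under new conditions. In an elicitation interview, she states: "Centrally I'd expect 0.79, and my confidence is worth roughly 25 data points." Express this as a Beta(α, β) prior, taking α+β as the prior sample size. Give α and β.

α = 19.75, β = 5.25

Under the effective-sample-size interpretation, Beta(α, β) has prior mean α/(α+β) and prior sample size α+β.
So α+β = 25 and α/(α+β) = 0.79, giving α = 0.79·25 = 19.75 and β = 25 − 19.75 = 5.25.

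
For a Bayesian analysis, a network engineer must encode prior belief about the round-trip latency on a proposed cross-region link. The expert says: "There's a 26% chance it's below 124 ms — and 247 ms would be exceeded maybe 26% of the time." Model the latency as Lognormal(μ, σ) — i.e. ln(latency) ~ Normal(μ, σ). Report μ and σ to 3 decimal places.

μ ≈ 5.165, σ ≈ 0.536

If T ~ Lognormal(μ,σ) then ln T ~ Normal(μ,σ), so the p-quantile of ln T is μ + z_p·σ.
ln(124) = 4.82 and ln(247) = 5.509; z_{0.26} = -0.6433, z_{0.74} = 0.6433.
σ = (5.509 − 4.82)/(0.6433 − (-0.6433)) = 0.536.
μ = 4.82 − (-0.6433)·0.536 = 5.165.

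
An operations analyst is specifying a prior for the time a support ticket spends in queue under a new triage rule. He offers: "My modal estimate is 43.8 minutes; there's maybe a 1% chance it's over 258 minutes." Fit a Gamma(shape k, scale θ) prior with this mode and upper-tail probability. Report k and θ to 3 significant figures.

k ≈ 2.18, θ ≈ 37

Gamma(k,θ) with k>1 has mode (k−1)θ, so θ = 43.8/(k−1).
Need P(X < 258) = 0.99 with θ tied to k this way. Start at k = 2, θ = 43.8: P(X<258) ≈ 0.981.
Too low — raise k to concentrate. Iterating converges to k ≈ 2.18.
Then θ = 43.8/(2.18−1) ≈ 37.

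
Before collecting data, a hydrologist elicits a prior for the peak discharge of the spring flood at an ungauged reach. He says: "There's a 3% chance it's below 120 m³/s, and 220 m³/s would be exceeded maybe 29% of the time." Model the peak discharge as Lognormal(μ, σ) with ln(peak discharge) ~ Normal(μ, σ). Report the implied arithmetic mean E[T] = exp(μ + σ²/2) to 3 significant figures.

E[T] ≈ 198 m³/s

If T ~ Lognormal(μ,σ) then ln T ~ Normal(μ,σ), so the p-quantile of ln T is μ + z_p·σ.
ln(120) = 4.787 and ln(220) = 5.394; z_{0.03} = -1.881, z_{0.71} = 0.5534.
σ = (5.394 − 4.787)/(0.5534 − (-1.881)) = 0.249.
μ = 4.787 − (-1.881)·0.249 = 5.256.
E[T] = exp(μ + σ²/2) = exp(5.256 + 0.0310) = 198 m³/s.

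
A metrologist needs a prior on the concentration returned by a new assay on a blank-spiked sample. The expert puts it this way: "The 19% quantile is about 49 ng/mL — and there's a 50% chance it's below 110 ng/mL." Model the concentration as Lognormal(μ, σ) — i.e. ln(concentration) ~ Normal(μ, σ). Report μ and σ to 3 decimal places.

If T ~ Lognormal(μ,σ) then ln T ~ Normal(μ,σ), so the p-quantile of ln T is μ + z_p·σ.
ln(49) = 3.892 and ln(110) = 4.7; z_{0.19} = -0.8779, z_{0.5} = 0.
σ = (4.7 − 3.892)/(0 − (-0.8779)) = 0.921.
μ = 3.892 − (-0.8779)·0.921 = 4.700.

μ ≈ 4.700, σ ≈ 0.921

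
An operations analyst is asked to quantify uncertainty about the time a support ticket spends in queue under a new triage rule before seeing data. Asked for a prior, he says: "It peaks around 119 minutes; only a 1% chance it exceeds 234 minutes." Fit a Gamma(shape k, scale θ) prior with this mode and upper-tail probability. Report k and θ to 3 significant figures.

k ≈ 11.8, θ ≈ 11

Gamma(k,θ) with k>1 has mode (k−1)θ, so θ = 119/(k−1).
Need P(X < 234) = 0.99 with θ tied to k this way. Start at k = 2, θ = 119: P(X<234) ≈ 0.585.
Too low — raise k to concentrate. Iterating converges to k ≈ 11.8.
Then θ = 119/(11.8−1) ≈ 11.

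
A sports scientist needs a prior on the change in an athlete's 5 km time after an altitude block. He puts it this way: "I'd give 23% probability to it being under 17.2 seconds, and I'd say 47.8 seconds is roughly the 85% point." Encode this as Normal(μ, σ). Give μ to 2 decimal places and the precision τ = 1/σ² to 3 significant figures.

The p-quantile of Normal(μ,σ) is μ + z_p·σ, with z_{0.23} = -0.7388 and z_{0.85} = 1.036.
Eliminate σ: μ = (z₂·x₁ − z₁·x₂)/(z₂ − z₁) = (1.036·17.2 − (-0.7388)·47.8)/1.775 = 29.94.
Then σ = (x₂ − x₁)/(z₂ − z₁) = (47.8 − 17.2)/1.775 = 17.24.
Precision τ = 1/σ² = 1/17.24² = 0.00337.

μ = 29.94, τ = 0.00337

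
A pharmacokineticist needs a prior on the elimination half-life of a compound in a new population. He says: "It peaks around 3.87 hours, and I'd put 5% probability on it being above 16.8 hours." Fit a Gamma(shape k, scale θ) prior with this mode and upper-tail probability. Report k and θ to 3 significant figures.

k ≈ 2.15, θ ≈ 3.37

Gamma(k,θ) with k>1 has mode (k−1)θ, so θ = 3.87/(k−1).
Need P(X < 16.8) = 0.95 with θ tied to k this way. Start at k = 2, θ = 3.87: P(X<16.8) ≈ 0.930.
Too low — raise k to concentrate. Iterating converges to k ≈ 2.15.
Then θ = 3.87/(2.15−1) ≈ 3.37.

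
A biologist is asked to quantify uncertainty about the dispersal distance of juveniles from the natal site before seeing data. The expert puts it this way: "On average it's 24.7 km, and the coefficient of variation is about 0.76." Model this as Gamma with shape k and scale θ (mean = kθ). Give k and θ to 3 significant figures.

k ≈ 1.73, θ ≈ 14.3

For Gamma(k, scale θ): mean = kθ, variance = kθ², so CV = 1/√k.
CV = 0.76, hence k = 1/CV² = 1.73.
Then θ = mean/k = 24.7/1.73 = 14.3.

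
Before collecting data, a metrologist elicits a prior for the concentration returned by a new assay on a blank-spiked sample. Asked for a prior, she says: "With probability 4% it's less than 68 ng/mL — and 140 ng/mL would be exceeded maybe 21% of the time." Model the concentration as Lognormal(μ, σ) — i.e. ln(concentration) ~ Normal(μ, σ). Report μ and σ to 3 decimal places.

μ ≈ 4.714, σ ≈ 0.282

If T ~ Lognormal(μ,σ) then ln T ~ Normal(μ,σ), so the p-quantile of ln T is μ + z_p·σ.
ln(68) = 4.22 and ln(140) = 4.942; z_{0.04} = -1.751, z_{0.79} = 0.8064.
σ = (4.942 − 4.22)/(0.8064 − (-1.751)) = 0.282.
μ = 4.22 − (-1.751)·0.282 = 4.714.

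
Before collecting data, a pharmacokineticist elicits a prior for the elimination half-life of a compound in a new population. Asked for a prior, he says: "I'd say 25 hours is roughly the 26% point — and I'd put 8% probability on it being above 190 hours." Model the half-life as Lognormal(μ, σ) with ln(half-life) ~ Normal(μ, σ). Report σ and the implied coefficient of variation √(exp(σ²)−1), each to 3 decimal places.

If T ~ Lognormal(μ,σ) then ln T ~ Normal(μ,σ), so the p-quantile of ln T is μ + z_p·σ.
ln(25) = 3.219 and ln(190) = 5.247; z_{0.26} = -0.6433, z_{0.92} = 1.405.
σ = (5.247 − 3.219)/(1.405 − (-0.6433)) = 0.990.
μ = 3.219 − (-0.6433)·0.990 = 3.856.
CV = √(exp(σ²)−1) = √(exp(0.9803)−1) = 1.290.

σ ≈ 0.990, CV ≈ 1.290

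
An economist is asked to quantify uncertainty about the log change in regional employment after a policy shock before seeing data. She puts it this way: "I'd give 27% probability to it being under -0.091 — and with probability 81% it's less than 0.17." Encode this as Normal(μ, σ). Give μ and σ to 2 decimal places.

μ = 0.02, σ = 0.18

For Normal(μ,σ), the p-quantile is μ + z_p·σ. Here z_{0.27} = -0.6128, z_{0.81} = 0.8779.
So -0.091 = μ − 0.6128σ and 0.17 = μ + 0.8779σ.
Subtracting: σ = (0.17 − -0.091)/(0.8779 − (-0.6128)) = 0.18.
Then μ = -0.091 − (-0.6128)·0.18 = 0.02.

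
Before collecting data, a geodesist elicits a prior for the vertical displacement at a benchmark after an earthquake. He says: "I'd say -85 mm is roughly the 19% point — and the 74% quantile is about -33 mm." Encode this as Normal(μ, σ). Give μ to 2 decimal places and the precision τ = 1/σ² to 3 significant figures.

For Normal(μ,σ), the p-quantile is μ + z_p·σ. Here z_{0.19} = -0.8779, z_{0.74} = 0.6433.
So -85 = μ − 0.8779σ and -33 = μ + 0.6433σ.
Subtracting: σ = (-33 − -85)/(0.6433 − (-0.8779)) = 34.18.
Then μ = -85 − (-0.8779)·34.18 = -54.99.
Precision τ = 1/σ² = 1/34.18² = 0.000856.

μ = -54.99, τ = 0.000856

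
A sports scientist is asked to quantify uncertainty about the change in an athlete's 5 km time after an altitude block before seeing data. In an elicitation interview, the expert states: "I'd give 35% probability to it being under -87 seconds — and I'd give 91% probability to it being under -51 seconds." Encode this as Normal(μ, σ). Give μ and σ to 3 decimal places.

The p-quantile of Normal(μ,σ) is μ + z_p·σ, with z_{0.35} = -0.3853 and z_{0.91} = 1.341.
Eliminate σ: μ = (z₂·x₁ − z₁·x₂)/(z₂ − z₁) = (1.341·-87 − (-0.3853)·-51)/1.726 = -78.964.
Then σ = (x₂ − x₁)/(z₂ − z₁) = (-51 − -87)/1.726 = 20.857.

μ = -78.964, σ = 20.857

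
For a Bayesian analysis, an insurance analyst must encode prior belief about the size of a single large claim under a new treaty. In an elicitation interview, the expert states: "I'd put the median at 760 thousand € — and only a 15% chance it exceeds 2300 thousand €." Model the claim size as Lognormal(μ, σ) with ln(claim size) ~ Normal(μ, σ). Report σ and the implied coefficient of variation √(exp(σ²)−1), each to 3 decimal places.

If T ~ Lognormal(μ,σ) then ln T ~ Normal(μ,σ), so the p-quantile of ln T is μ + z_p·σ.
ln(760) = 6.633 and ln(2300) = 7.741; z_{0.5} = 0, z_{0.85} = 1.036.
σ = (7.741 − 6.633)/(1.036 − (0)) = 1.068.
μ = 6.633 − (0)·1.068 = 6.633.
CV = √(exp(σ²)−1) = √(exp(1.1415)−1) = 1.460.

σ ≈ 1.068, CV ≈ 1.460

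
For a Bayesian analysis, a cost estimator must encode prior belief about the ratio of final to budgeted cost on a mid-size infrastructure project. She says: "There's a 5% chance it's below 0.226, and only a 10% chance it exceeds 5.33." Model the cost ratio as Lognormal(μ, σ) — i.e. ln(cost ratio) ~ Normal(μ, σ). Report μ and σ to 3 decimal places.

μ ≈ 0.289, σ ≈ 1.080

If T ~ Lognormal(μ,σ) then ln T ~ Normal(μ,σ), so the p-quantile of ln T is μ + z_p·σ.
ln(0.226) = -1.487 and ln(5.33) = 1.673; z_{0.05} = -1.645, z_{0.9} = 1.282.
σ = (1.673 − -1.487)/(1.282 − (-1.645)) = 1.080.
μ = -1.487 − (-1.645)·1.080 = 0.289.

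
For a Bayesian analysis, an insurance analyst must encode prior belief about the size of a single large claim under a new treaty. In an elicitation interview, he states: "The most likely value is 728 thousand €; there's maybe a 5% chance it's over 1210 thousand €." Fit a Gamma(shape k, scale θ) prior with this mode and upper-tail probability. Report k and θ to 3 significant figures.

k ≈ 11.8, θ ≈ 67.3

Gamma(k,θ) with k>1 has mode (k−1)θ, so θ = 728/(k−1).
Need P(X < 1210) = 0.95 with θ tied to k this way. Start at k = 2, θ = 728: P(X<1210) ≈ 0.495.
Too low — raise k to concentrate. Iterating converges to k ≈ 11.8.
Then θ = 728/(11.8−1) ≈ 67.3.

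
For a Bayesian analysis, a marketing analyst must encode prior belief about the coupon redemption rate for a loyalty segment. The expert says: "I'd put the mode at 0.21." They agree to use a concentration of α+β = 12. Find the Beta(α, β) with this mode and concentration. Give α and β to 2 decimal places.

For α,β > 1 the Beta mode is (α−1)/(α+β−2). With α+β = 12, the mode is (α−1)/10.
Set (α−1)/10 = 0.21 → α = 1 + 0.21·10 = 3.10.
β = 12 − α = 8.90.

α = 3.10, β = 8.90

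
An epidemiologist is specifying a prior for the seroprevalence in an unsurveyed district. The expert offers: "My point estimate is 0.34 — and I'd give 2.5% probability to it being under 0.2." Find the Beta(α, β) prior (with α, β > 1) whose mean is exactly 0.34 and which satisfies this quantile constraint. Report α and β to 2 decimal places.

α ≈ 12.85, β ≈ 24.95

With mean 0.34 fixed, write α = 0.34s, β = 0.66s where s = α+β.
Need P(θ < 0.2) = 0.025 under Beta(0.34s, 0.66s). Normal approximation: (q−m)/√(m(1−m)/s) ≈ z_{0.025} = -1.96, so s ≈ 0.34·0.66·(-1.96)²/(0.2−0.34)² = 44.0.
At s = 44.0: P(θ<0.2) ≈ 0.017. Adjusting to match 0.025 gives s ≈ 37.81.
So α = 0.34·37.81 ≈ 12.85, β = 0.66·37.81 ≈ 24.95.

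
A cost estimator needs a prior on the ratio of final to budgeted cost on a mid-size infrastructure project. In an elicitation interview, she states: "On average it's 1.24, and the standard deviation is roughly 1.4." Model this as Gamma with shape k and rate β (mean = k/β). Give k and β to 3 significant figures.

For Gamma(k, rate β): mean = k/β, variance = k/β², so CV = 1/√k.
CV = SD/mean = 1.4/1.24 = 1.129, hence k = 1/CV² = 0.784.
Then β = k/mean = 0.784/1.24 = 0.633.

k ≈ 0.784, β ≈ 0.633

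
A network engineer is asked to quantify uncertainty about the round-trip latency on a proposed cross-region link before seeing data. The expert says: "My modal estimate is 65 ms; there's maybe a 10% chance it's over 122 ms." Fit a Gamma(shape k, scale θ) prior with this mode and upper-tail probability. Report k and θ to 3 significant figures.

Gamma(k,θ) with k>1 has mode (k−1)θ, so θ = 65/(k−1).
Need P(X < 122) = 0.9 with θ tied to k this way. Start at k = 2, θ = 65: P(X<122) ≈ 0.560.
Too low — raise k to concentrate. Iterating converges to k ≈ 5.82.
Then θ = 65/(5.82−1) ≈ 13.5.

k ≈ 5.82, θ ≈ 13.5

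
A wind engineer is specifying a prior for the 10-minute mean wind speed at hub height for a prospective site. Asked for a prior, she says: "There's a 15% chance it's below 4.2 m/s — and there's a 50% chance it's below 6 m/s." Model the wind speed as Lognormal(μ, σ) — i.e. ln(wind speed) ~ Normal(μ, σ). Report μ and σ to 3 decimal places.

If T ~ Lognormal(μ,σ) then ln T ~ Normal(μ,σ), so the p-quantile of ln T is μ + z_p·σ.
ln(4.2) = 1.435 and ln(6) = 1.792; z_{0.15} = -1.036, z_{0.5} = 0.
σ = (1.792 − 1.435)/(0 − (-1.036)) = 0.344.
μ = 1.435 − (-1.036)·0.344 = 1.792.

μ ≈ 1.792, σ ≈ 0.344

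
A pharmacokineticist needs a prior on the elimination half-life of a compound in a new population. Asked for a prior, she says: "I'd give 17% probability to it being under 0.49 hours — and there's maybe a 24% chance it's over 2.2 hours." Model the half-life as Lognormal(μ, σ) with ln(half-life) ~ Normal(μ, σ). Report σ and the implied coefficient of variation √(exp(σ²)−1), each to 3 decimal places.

If T ~ Lognormal(μ,σ) then ln T ~ Normal(μ,σ), so the p-quantile of ln T is μ + z_p·σ.
ln(0.49) = -0.7133 and ln(2.2) = 0.7885; z_{0.17} = -0.9542, z_{0.76} = 0.7063.
σ = (0.7885 − -0.7133)/(0.7063 − (-0.9542)) = 0.904.
μ = -0.7133 − (-0.9542)·0.904 = 0.150.
CV = √(exp(σ²)−1) = √(exp(0.8180)−1) = 1.125.

σ ≈ 0.904, CV ≈ 1.125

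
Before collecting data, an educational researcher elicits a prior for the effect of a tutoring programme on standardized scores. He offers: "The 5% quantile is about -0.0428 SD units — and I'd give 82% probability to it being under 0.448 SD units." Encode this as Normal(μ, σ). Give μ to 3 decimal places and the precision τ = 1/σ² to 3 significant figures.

The p-quantile of Normal(μ,σ) is μ + z_p·σ, with z_{0.05} = -1.645 and z_{0.82} = 0.9154.
Eliminate σ: μ = (z₂·x₁ − z₁·x₂)/(z₂ − z₁) = (0.9154·-0.0428 − (-1.645)·0.448)/2.56 = 0.273.
Then σ = (x₂ − x₁)/(z₂ − z₁) = (0.448 − -0.0428)/2.56 = 0.192.
Precision τ = 1/σ² = 1/0.1917² = 27.2.

μ = 0.273, τ = 27.2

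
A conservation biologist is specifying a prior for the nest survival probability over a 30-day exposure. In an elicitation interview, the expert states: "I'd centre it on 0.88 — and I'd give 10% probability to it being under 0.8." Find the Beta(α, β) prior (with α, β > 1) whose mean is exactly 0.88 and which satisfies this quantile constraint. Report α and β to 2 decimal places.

With mean 0.88 fixed, write α = 0.88s, β = 0.12s where s = α+β.
Need P(θ < 0.8) = 0.1 under Beta(0.88s, 0.12s). Normal approximation: (q−m)/√(m(1−m)/s) ≈ z_{0.1} = -1.28, so s ≈ 0.88·0.12·(-1.28)²/(0.8−0.88)² = 27.1.
At s = 27.1: P(θ<0.8) ≈ 0.107. Adjusting to match 0.1 gives s ≈ 29.41.
So α = 0.88·29.41 ≈ 25.88, β = 0.12·29.41 ≈ 3.53.

α ≈ 25.88, β ≈ 3.53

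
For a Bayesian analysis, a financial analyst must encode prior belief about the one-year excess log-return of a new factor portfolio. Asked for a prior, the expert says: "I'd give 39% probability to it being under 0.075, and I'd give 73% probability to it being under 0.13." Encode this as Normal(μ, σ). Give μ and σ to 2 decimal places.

μ = 0.09, σ = 0.06

For Normal(μ,σ), the p-quantile is μ + z_p·σ. Here z_{0.39} = -0.2793, z_{0.73} = 0.6128.
So 0.075 = μ − 0.2793σ and 0.13 = μ + 0.6128σ.
Subtracting: σ = (0.13 − 0.075)/(0.6128 − (-0.2793)) = 0.06.
Then μ = 0.075 − (-0.2793)·0.06 = 0.09.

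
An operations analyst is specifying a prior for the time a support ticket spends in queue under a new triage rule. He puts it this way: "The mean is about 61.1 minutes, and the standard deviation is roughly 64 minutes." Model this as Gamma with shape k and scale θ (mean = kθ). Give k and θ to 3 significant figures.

For Gamma(k, scale θ): mean = kθ, variance = kθ², so CV = 1/√k.
CV = SD/mean = 64/61.1 = 1.047, hence k = 1/CV² = 0.911.
Then θ = mean/k = 61.1/0.911 = 67.

k ≈ 0.911, θ ≈ 67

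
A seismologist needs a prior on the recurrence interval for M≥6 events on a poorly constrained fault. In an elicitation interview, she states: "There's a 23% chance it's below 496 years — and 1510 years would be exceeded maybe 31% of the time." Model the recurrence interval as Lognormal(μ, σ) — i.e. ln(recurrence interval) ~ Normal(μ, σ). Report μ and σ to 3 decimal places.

If T ~ Lognormal(μ,σ) then ln T ~ Normal(μ,σ), so the p-quantile of ln T is μ + z_p·σ.
ln(496) = 6.207 and ln(1510) = 7.32; z_{0.23} = -0.7388, z_{0.69} = 0.4959.
σ = (7.32 − 6.207)/(0.4959 − (-0.7388)) = 0.902.
μ = 6.207 − (-0.7388)·0.902 = 6.873.

μ ≈ 6.873, σ ≈ 0.902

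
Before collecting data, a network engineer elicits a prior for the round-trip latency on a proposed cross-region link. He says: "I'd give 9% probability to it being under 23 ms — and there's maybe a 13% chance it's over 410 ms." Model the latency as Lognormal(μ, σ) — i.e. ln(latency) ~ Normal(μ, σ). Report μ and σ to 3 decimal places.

If T ~ Lognormal(μ,σ) then ln T ~ Normal(μ,σ), so the p-quantile of ln T is μ + z_p·σ.
ln(23) = 3.135 and ln(410) = 6.016; z_{0.09} = -1.341, z_{0.87} = 1.126.
σ = (6.016 − 3.135)/(1.126 − (-1.341)) = 1.168.
μ = 3.135 − (-1.341)·1.168 = 4.701.

μ ≈ 4.701, σ ≈ 1.168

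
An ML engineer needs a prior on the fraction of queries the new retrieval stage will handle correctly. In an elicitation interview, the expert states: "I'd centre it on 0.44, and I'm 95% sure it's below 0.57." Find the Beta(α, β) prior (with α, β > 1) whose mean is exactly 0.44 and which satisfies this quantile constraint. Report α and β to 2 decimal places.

α ≈ 17.44, β ≈ 22.20

With mean 0.44 fixed, write α = 0.44s, β = 0.56s where s = α+β.
Need P(θ < 0.57) = 0.95 under Beta(0.44s, 0.56s). Normal approximation: (q−m)/√(m(1−m)/s) ≈ z_{0.95} = 1.64, so s ≈ 0.44·0.56·(1.64)²/(0.57−0.44)² = 39.4.
At s = 39.4: P(θ<0.57) ≈ 0.950. Adjusting to match 0.95 gives s ≈ 39.64.
So α = 0.44·39.64 ≈ 17.44, β = 0.56·39.64 ≈ 22.20.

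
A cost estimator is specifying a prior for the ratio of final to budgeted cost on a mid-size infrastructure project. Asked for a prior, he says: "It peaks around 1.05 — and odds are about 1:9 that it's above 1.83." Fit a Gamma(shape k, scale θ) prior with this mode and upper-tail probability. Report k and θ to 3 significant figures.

Gamma(k,θ) with k>1 has mode (k−1)θ, so θ = 1.05/(k−1).
Need P(X < 1.83) = 0.9 with θ tied to k this way. Start at k = 2, θ = 1.05: P(X<1.83) ≈ 0.520.
Too low — raise k to concentrate. Iterating converges to k ≈ 7.15.
Then θ = 1.05/(7.15−1) ≈ 0.171.

k ≈ 7.15, θ ≈ 0.171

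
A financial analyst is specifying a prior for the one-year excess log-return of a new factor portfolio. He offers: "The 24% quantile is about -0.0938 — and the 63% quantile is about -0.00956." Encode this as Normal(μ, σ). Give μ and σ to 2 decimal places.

The p-quantile of Normal(μ,σ) is μ + z_p·σ, with z_{0.24} = -0.7063 and z_{0.63} = 0.3319.
Eliminate σ: μ = (z₂·x₁ − z₁·x₂)/(z₂ − z₁) = (0.3319·-0.0938 − (-0.7063)·-0.00956)/1.038 = -0.04.
Then σ = (x₂ − x₁)/(z₂ − z₁) = (-0.00956 − -0.0938)/1.038 = 0.08.

μ = -0.04, σ = 0.08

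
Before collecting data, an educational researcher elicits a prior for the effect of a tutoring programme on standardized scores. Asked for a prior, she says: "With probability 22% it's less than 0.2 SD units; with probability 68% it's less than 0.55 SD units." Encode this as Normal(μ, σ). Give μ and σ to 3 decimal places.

μ = 0.418, σ = 0.282

For Normal(μ,σ), the p-quantile is μ + z_p·σ. Here z_{0.22} = -0.7722, z_{0.68} = 0.4677.
So 0.2 = μ − 0.7722σ and 0.55 = μ + 0.4677σ.
Subtracting: σ = (0.55 − 0.2)/(0.4677 − (-0.7722)) = 0.282.
Then μ = 0.2 − (-0.7722)·0.282 = 0.418.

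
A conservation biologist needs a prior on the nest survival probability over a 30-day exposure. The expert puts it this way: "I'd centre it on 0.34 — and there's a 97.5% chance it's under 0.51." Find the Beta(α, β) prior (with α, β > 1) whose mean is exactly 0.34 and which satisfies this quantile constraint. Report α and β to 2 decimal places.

With mean 0.34 fixed, write α = 0.34s, β = 0.66s where s = α+β.
Need P(θ < 0.51) = 0.975 under Beta(0.34s, 0.66s). Normal approximation: (q−m)/√(m(1−m)/s) ≈ z_{0.975} = 1.96, so s ≈ 0.34·0.66·(1.96)²/(0.51−0.34)² = 29.8.
At s = 29.8: P(θ<0.51) ≈ 0.971. Adjusting to match 0.975 gives s ≈ 31.91.
So α = 0.34·31.91 ≈ 10.85, β = 0.66·31.91 ≈ 21.06.

α ≈ 10.85, β ≈ 21.06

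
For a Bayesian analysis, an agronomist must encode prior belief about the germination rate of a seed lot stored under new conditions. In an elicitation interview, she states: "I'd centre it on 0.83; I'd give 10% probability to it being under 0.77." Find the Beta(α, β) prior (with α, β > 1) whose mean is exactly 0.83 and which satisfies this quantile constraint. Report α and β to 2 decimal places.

With mean 0.83 fixed, write α = 0.83s, β = 0.17s where s = α+β.
Need P(θ < 0.77) = 0.1 under Beta(0.83s, 0.17s). Normal approximation: (q−m)/√(m(1−m)/s) ≈ z_{0.1} = -1.28, so s ≈ 0.83·0.17·(-1.28)²/(0.77−0.83)² = 64.4.
At s = 64.4: P(θ<0.77) ≈ 0.105. Adjusting to match 0.1 gives s ≈ 67.92.
So α = 0.83·67.92 ≈ 56.37, β = 0.17·67.92 ≈ 11.55.

α ≈ 56.37, β ≈ 11.55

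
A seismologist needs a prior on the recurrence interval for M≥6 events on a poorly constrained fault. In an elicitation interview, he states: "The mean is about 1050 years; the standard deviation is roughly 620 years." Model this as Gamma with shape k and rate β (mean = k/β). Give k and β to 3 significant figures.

For Gamma(k, rate β): mean = k/β, variance = k/β², so CV = 1/√k.
CV = SD/mean = 620/1050 = 0.5905, hence k = 1/CV² = 2.87.
Then β = k/mean = 2.87/1050 = 0.00273.

k ≈ 2.87, β ≈ 0.00273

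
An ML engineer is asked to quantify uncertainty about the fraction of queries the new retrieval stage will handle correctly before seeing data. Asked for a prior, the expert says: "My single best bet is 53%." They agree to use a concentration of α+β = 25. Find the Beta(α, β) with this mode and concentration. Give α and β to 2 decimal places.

α = 13.19, β = 11.81

For α,β > 1 the Beta mode is (α−1)/(α+β−2). With α+β = 25, the mode is (α−1)/23.
Set (α−1)/23 = 0.53 → α = 1 + 0.53·23 = 13.19.
β = 25 − α = 11.81.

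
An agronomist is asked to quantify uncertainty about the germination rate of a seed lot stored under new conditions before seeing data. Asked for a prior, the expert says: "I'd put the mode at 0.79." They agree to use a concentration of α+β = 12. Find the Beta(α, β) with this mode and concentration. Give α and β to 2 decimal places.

For α,β > 1 the Beta mode is (α−1)/(α+β−2). With α+β = 12, the mode is (α−1)/10.
Set (α−1)/10 = 0.79 → α = 1 + 0.79·10 = 8.90.
β = 12 − α = 3.10.

α = 8.90, β = 3.10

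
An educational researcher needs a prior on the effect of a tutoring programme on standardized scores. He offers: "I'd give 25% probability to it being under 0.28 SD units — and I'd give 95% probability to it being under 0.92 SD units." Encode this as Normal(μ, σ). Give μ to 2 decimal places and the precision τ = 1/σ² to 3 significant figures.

The p-quantile of Normal(μ,σ) is μ + z_p·σ, with z_{0.25} = -0.6745 and z_{0.95} = 1.645.
Eliminate σ: μ = (z₂·x₁ − z₁·x₂)/(z₂ − z₁) = (1.645·0.28 − (-0.6745)·0.92)/2.319 = 0.47.
Then σ = (x₂ − x₁)/(z₂ − z₁) = (0.92 − 0.28)/2.319 = 0.28.
Precision τ = 1/σ² = 1/0.2759² = 13.1.

μ = 0.47, τ = 13.1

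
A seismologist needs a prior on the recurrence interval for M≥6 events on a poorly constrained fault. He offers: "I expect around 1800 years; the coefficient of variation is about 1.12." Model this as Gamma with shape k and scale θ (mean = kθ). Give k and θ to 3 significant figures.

For Gamma(k, scale θ): mean = kθ, variance = kθ², so CV = 1/√k.
CV = 1.12, hence k = 1/CV² = 0.797.
Then θ = mean/k = 1800/0.797 = 2260.

k ≈ 0.797, θ ≈ 2260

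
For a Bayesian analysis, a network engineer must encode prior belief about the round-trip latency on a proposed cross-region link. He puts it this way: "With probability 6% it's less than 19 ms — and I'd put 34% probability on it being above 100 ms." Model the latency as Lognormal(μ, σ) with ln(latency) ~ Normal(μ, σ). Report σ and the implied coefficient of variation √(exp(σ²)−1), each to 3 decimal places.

If T ~ Lognormal(μ,σ) then ln T ~ Normal(μ,σ), so the p-quantile of ln T is μ + z_p·σ.
ln(19) = 2.944 and ln(100) = 4.605; z_{0.06} = -1.555, z_{0.66} = 0.4125.
σ = (4.605 − 2.944)/(0.4125 − (-1.555)) = 0.844.
μ = 2.944 − (-1.555)·0.844 = 4.257.
CV = √(exp(σ²)−1) = √(exp(0.7127)−1) = 1.020.

σ ≈ 0.844, CV ≈ 1.020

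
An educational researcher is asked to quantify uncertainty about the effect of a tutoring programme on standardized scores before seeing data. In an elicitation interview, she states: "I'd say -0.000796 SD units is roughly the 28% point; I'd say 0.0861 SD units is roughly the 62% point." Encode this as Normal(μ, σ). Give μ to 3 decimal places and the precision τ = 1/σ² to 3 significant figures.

For Normal(μ,σ), the p-quantile is μ + z_p·σ. Here z_{0.28} = -0.5828, z_{0.62} = 0.3055.
So -0.000796 = μ − 0.5828σ and 0.0861 = μ + 0.3055σ.
Subtracting: σ = (0.0861 − -0.000796)/(0.3055 − (-0.5828)) = 0.098.
Then μ = -0.000796 − (-0.5828)·0.098 = 0.056.
Precision τ = 1/σ² = 1/0.09782² = 105.

μ = 0.056, τ = 105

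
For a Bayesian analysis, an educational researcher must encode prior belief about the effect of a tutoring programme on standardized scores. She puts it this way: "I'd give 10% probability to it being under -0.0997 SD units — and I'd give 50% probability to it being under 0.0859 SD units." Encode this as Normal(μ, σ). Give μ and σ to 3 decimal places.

For Normal(μ,σ), the p-quantile is μ + z_p·σ. Here z_{0.1} = -1.282, z_{0.5} = 0.
So -0.0997 = μ − 1.282σ and 0.0859 = μ + 0σ.
Subtracting: σ = (0.0859 − -0.0997)/(0 − (-1.282)) = 0.145.
Then μ = -0.0997 − (-1.282)·0.145 = 0.086.

μ = 0.086, σ = 0.145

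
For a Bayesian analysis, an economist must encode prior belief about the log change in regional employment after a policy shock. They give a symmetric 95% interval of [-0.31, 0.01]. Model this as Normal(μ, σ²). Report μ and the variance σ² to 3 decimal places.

μ = -0.150, σ² = 0.007

A symmetric 95% interval runs μ ± z·σ with z = 1.96.
Half-width = 0.16, so σ = 0.16/1.96 = 0.0816 and σ² = 0.007.
μ is the interval midpoint, -0.150.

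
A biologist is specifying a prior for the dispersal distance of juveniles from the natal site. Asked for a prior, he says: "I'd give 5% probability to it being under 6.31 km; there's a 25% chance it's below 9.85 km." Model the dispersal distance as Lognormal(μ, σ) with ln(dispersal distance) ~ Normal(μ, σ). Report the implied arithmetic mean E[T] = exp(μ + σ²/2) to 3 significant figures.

E[T] ≈ 14.9 km

If T ~ Lognormal(μ,σ) then ln T ~ Normal(μ,σ), so the p-quantile of ln T is μ + z_p·σ.
ln(6.31) = 1.842 and ln(9.85) = 2.287; z_{0.05} = -1.645, z_{0.25} = -0.6745.
σ = (2.287 − 1.842)/(-0.6745 − (-1.645)) = 0.459.
μ = 1.842 − (-1.645)·0.459 = 2.597.
E[T] = exp(μ + σ²/2) = exp(2.597 + 0.1053) = 14.9 km.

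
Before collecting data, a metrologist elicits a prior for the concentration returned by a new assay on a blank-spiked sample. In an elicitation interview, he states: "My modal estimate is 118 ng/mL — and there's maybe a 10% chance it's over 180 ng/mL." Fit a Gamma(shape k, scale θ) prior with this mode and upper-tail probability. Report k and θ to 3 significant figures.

Gamma(k,θ) with k>1 has mode (k−1)θ, so θ = 118/(k−1).
Need P(X < 180) = 0.9 with θ tied to k this way. Start at k = 2, θ = 118: P(X<180) ≈ 0.451.
Too low — raise k to concentrate. Iterating converges to k ≈ 11.5.
Then θ = 118/(11.5−1) ≈ 11.3.

k ≈ 11.5, θ ≈ 11.3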